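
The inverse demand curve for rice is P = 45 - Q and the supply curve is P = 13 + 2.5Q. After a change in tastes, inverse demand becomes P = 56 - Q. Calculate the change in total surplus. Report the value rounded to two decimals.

Initial equilibrium: Q_0 = 9.1429, P_0 = 35.8571; CS_0 = (1/2)(9.1429)(9.1429) = 41.7959, PS_0 = (1/2)(9.1429)(22.8571) = 104.4898.
New equilibrium: 56 - Q = 13 + 2.5Q gives Q_1 = 12.2857, P_1 = 43.7143; CS_1 = 75.4694, PS_1 = 188.6735.
Change in total surplus = (75.4694 + 188.6735) - (41.7959 + 104.4898) = 117.8571.

117.86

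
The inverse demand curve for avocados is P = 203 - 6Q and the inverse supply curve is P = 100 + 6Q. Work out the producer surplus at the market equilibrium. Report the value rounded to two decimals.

221.02

Setting demand equal to supply, 103 = 12Q, so Q* = 8.5833 and P* = 151.5.
The supply curve's price intercept is 100, so PS = (1/2)(Q*)(P* - 100) = (1/2)(8.5833)(51.5) = 221.0208.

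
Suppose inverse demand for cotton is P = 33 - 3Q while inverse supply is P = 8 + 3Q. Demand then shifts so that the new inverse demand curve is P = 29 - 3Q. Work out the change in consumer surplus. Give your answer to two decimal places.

Initial equilibrium: Q_0 = 4.1667, P_0 = 20.5; CS_0 = (1/2)(4.1667)(12.5) = 26.0417, PS_0 = (1/2)(4.1667)(12.5) = 26.0417.
New equilibrium: 29 - 3Q = 8 + 3Q gives Q_1 = 3.5, P_1 = 18.5; CS_1 = 18.375, PS_1 = 18.375.
Change in consumer surplus = 18.375 - 26.0417 = -7.6667.

-7.67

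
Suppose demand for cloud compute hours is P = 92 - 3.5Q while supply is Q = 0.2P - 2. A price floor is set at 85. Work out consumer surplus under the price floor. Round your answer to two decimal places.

Rewriting supply in inverse form: P = 10 + 5Q.
Free-market equilibrium: 92 - 3.5Q = 10 + 5Q gives Q* = 9.6471, P* = 58.2353.
At the floor price 85, quantity demanded is (92 - 85)/3.5 = 2; demand is the short side, so Q = 2 trades at P = 85.
CS is the triangle under demand above 85: (1/2)(2)(92 - 85) = 7.

7.00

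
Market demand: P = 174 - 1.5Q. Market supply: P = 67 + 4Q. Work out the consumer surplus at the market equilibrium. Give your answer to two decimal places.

283.86

Set 174 - 1.5Q = 67 + 4Q, which gives 107 = 5.5Q, so Q* = 19.4545 and P* = 174 - 1.5(19.4545) = 144.8182.
The demand choke price is 174, so CS = (1/2)(Q*)(174 - P*) = (1/2)(19.4545)(29.1818) = 283.8595.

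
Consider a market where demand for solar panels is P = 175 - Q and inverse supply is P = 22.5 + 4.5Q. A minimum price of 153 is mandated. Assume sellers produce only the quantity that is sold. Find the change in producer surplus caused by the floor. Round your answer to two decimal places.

52.20

Free-market equilibrium: 175 - Q = 22.5 + 4.5Q gives Q* = 27.7273, P* = 147.2727.
At P = 153, buyers demand (175 - 153)/1 = 22 while sellers would supply more, so the quantity traded is 22 at price 153.
PS goes from (1/2)(27.7273)(124.7727) = 1729.8037 to 1782 (computed as (153 - 22.5)(22) - (1/2)(4.5)(22)^2), a change of 52.1963.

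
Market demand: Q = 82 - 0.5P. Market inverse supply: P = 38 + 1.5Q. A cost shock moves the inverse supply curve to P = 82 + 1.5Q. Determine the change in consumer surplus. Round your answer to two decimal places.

Rewriting demand in inverse form: P = 164 - 2Q.
Initial equilibrium: Q_0 = 36, P_0 = 92; CS_0 = (1/2)(36)(72) = 1296, PS_0 = (1/2)(36)(54) = 972.
New equilibrium: 164 - 2Q = 82 + 1.5Q gives Q_1 = 23.4286, P_1 = 117.1429; CS_1 = 548.898, PS_1 = 411.6735.
Change in consumer surplus = 548.898 - 1296 = -747.102.

-747.10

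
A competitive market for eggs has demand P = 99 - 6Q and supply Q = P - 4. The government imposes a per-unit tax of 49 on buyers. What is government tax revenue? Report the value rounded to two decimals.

Rewriting supply in inverse form: P = 4 + Q.
Pre-tax equilibrium: 99 - 6Q = 4 + Q gives Q* = 13.5714, P* = 17.5714.
A tax on buyers shifts demand down by 49: (99 - 49) - 6Q = 4 + Q, so Q_t = 6.5714. Buyers pay P_b = 59.5714; sellers receive P_s = P_b - 49 = 10.5714.
Revenue is the tax times quantity traded: 49 x 6.5714 = 322.

322.00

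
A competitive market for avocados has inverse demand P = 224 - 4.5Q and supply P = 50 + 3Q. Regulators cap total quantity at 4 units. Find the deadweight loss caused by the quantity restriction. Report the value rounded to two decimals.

Unrestricted equilibrium: Q* = (224 - 50)/(4.5 + 3) = 23.2.
At Q = 4 the demand price is 224 - 4.5(4) = 206 and the supply price is 50 + 3(4) = 62.
DWL = (1/2)(gap between curves at 4) x (Q* - 4) = (1/2)(144)(19.2) = 1382.4.

1382.40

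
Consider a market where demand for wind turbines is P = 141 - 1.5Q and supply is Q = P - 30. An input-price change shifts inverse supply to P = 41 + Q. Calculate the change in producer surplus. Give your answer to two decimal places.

Rewriting supply in inverse form: P = 30 + Q.
Initial equilibrium: Q_0 = 44.4, P_0 = 74.4; CS_0 = (1/2)(44.4)(66.6) = 1478.52, PS_0 = (1/2)(44.4)(44.4) = 985.68.
New equilibrium: 141 - 1.5Q = 41 + Q gives Q_1 = 40, P_1 = 81; CS_1 = 1200, PS_1 = 800.
Change in producer surplus = 800 - 985.68 = -185.68.

-185.68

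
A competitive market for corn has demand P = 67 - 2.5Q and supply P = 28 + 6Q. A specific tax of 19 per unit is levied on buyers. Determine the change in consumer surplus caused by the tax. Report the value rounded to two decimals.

Without the tax, 67 - 2.5Q = 28 + 6Q so Q* = 4.5882 and P* = 55.5294.
A tax on buyers shifts demand down by 19: (67 - 19) - 2.5Q = 28 + 6Q, so Q_t = 2.3529. Buyers pay P_b = 61.1176; sellers receive P_s = P_b - 19 = 42.1176.
Consumers lose the trapezoid between P* and P_b out to Q_t plus the triangle from Q_t to Q*: change in CS = 6.9204 - 26.3149 = -19.3945.

-19.39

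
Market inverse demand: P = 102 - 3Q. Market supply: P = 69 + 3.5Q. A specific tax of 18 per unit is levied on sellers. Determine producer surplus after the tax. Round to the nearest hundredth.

Pre-tax equilibrium: 102 - 3Q = 69 + 3.5Q gives Q* = 5.0769, P* = 86.7692.
With the tax, sellers need 18 more per unit: 102 - 3Q = 69 + 3.5Q + 18, so Q_t = 2.3077. Buyers pay P_b = 95.0769; sellers receive P_s = P_b - 18 = 77.0769.
Producer surplus is the triangle above supply below P_s: (1/2)(2.3077)(77.0769 - 69) = 9.3195.

9.32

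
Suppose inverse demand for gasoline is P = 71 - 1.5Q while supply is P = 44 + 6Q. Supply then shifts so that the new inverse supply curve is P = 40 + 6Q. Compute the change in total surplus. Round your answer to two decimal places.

15.47

Initial equilibrium: Q_0 = 3.6, P_0 = 65.6; CS_0 = (1/2)(3.6)(5.4) = 9.72, PS_0 = (1/2)(3.6)(21.6) = 38.88.
New equilibrium: 71 - 1.5Q = 40 + 6Q gives Q_1 = 4.1333, P_1 = 64.8; CS_1 = 12.8133, PS_1 = 51.2533.
Change in total surplus = (12.8133 + 51.2533) - (9.72 + 38.88) = 15.4667.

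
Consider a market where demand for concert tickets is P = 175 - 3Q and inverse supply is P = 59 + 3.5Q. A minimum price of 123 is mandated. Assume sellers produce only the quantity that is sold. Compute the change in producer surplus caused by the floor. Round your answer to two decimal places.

Without the control, 175 - 3Q = 59 + 3.5Q so Q* = 17.8462 and P* = 121.4615.
At the floor price 123, quantity demanded is (175 - 123)/3 = 17.3333; demand is the short side, so Q = 17.3333 trades at P = 123.
PS goes from (1/2)(17.8462)(62.4615) = 557.3491 to 583.5556 (computed as (123 - 59)(17.3333) - (1/2)(3.5)(17.3333)^2), a change of 26.2064.

26.21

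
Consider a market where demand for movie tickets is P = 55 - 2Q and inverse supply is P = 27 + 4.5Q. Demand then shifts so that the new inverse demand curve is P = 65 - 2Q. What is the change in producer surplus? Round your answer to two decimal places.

35.15

Initial equilibrium: Q_0 = 4.3077, P_0 = 46.3846; CS_0 = (1/2)(4.3077)(8.6154) = 18.5562, PS_0 = (1/2)(4.3077)(19.3846) = 41.7515.
New equilibrium: 65 - 2Q = 27 + 4.5Q gives Q_1 = 5.8462, P_1 = 53.3077; CS_1 = 34.1775, PS_1 = 76.8994.
Change in producer surplus = 76.8994 - 41.7515 = 35.1479.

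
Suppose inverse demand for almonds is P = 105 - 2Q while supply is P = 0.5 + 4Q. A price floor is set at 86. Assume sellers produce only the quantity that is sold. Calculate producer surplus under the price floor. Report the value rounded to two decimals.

Without the control, 105 - 2Q = 0.5 + 4Q so Q* = 17.4167 and P* = 70.1667.
At P = 86, buyers demand (105 - 86)/2 = 9.5 while sellers would supply more, so the quantity traded is 9.5 at price 86.
The supply price at Q = 9.5 is 38.5. PS is the trapezoid between 86 and supply over [0, 9.5]: (1/2)[(86 - 0.5) + (86 - 38.5)](9.5) = 631.75.

631.75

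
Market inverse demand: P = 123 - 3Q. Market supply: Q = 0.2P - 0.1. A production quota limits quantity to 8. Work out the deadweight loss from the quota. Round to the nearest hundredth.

213.89

Rewriting supply in inverse form: P = 0.5 + 5Q.
Without the quota, 123 - 3Q = 0.5 + 5Q gives Q* = 15.3125.
At Q = 8 the demand price is 123 - 3(8) = 99 and the supply price is 0.5 + 5(8) = 40.5.
DWL = (1/2)(gap between curves at 8) x (Q* - 8) = (1/2)(58.5)(7.3125) = 213.8906.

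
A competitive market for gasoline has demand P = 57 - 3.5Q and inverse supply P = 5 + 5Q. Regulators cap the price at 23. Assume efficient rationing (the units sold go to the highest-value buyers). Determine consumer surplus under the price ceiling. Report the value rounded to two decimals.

99.72

Without the control, 57 - 3.5Q = 5 + 5Q so Q* = 6.1176 and P* = 35.5882.
At the ceiling price 23, quantity supplied is (23 - 5)/5 = 3.6; supply is the short side, so Q = 3.6 trades at P = 23.
The demand price at Q = 3.6 is 44.4. CS is the trapezoid between demand and 23 over [0, 3.6]: (1/2)[(57 - 23) + (44.4 - 23)](3.6) = 99.72.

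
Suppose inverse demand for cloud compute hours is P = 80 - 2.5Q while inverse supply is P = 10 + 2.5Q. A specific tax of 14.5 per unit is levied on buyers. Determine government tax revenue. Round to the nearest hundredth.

160.95

Pre-tax equilibrium: 80 - 2.5Q = 10 + 2.5Q gives Q* = 14, P* = 45.
A tax on buyers shifts demand down by 14.5: (80 - 14.5) - 2.5Q = 10 + 2.5Q, so Q_t = 11.1. Buyers pay P_b = 52.25; sellers receive P_s = P_b - 14.5 = 37.75.
Revenue is the tax times quantity traded: 14.5 x 11.1 = 160.95.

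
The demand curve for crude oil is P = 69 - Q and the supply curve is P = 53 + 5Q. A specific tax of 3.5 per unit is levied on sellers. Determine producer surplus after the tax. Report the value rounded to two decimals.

10.85

Pre-tax equilibrium: 69 - Q = 53 + 5Q gives Q* = 2.6667, P* = 66.3333.
With the tax, sellers need 3.5 more per unit: 69 - Q = 53 + 5Q + 3.5, so Q_t = 2.0833. Buyers pay P_b = 66.9167; sellers receive P_s = P_b - 3.5 = 63.4167.
Producer surplus is the triangle above supply below P_s: (1/2)(2.0833)(63.4167 - 53) = 10.8507.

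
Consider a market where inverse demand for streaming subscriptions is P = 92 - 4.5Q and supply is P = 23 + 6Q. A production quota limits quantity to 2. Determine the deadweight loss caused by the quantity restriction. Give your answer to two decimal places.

Unrestricted equilibrium: Q* = (92 - 23)/(4.5 + 6) = 6.5714.
At Q = 2 the demand price is 92 - 4.5(2) = 83 and the supply price is 23 + 6(2) = 35.
Deadweight loss is the triangle between the curves from 2 to 6.5714: (1/2)(83 - 35)(6.5714 - 2) = 109.7143.

109.71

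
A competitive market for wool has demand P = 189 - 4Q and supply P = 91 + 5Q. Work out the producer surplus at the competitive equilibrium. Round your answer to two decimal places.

296.42

Set 189 - 4Q = 91 + 5Q, which gives 98 = 9Q, so Q* = 10.8889 and P* = 189 - 4(10.8889) = 145.4444.
PS is the area between P* and the supply curve from 0 to Q*: (1/2)(10.8889)(54.4444) = 296.4198.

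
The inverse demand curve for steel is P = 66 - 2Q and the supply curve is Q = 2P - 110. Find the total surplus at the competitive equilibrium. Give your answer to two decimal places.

Rewriting supply in inverse form: P = 55 + 0.5Q.
Equilibrium: 66 - 2Q = 55 + 0.5Q, so Q* = 4.4 and P* = 57.2.
Total surplus is the full triangle between the curves from 0 to Q*: (1/2)(4.4)(66 - 55) = 24.2.

24.20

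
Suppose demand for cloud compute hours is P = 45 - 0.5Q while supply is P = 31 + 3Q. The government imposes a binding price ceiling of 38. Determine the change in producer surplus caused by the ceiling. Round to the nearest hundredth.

-15.83

Without the control, 45 - 0.5Q = 31 + 3Q so Q* = 4 and P* = 43.
At the ceiling price 38, quantity supplied is (38 - 31)/3 = 2.3333; supply is the short side, so Q = 2.3333 trades at P = 38.
PS goes from (1/2)(4)(12) = 24 to 8.1667 (computed as (38 - 31)(2.3333) - (1/2)(3)(2.3333)^2), a change of -15.8333.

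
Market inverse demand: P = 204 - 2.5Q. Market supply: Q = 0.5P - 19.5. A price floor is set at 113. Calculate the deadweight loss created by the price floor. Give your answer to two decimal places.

Rewriting supply in inverse form: P = 39 + 2Q.
Without the control, 204 - 2.5Q = 39 + 2Q so Q* = 36.6667 and P* = 112.3333.
At the floor price 113, quantity demanded is (204 - 113)/2.5 = 36.4; demand is the short side, so Q = 36.4 trades at P = 113.
At Q = 36.4 the demand price is 113 and the supply price is 111.8. Deadweight loss is the triangle between the curves from 36.4 to 36.6667: (1/2)(113 - 111.8)(36.6667 - 36.4) = 0.16.

0.16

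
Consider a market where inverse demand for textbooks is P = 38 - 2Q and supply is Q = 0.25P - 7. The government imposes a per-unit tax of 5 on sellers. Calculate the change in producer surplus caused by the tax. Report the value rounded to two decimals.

Rewriting supply in inverse form: P = 28 + 4Q.
Pre-tax equilibrium: 38 - 2Q = 28 + 4Q gives Q* = 1.6667, P* = 34.6667.
With the tax, sellers need 5 more per unit: 38 - 2Q = 28 + 4Q + 5, so Q_t = 0.8333. Buyers pay P_b = 36.3333; sellers receive P_s = P_b - 5 = 31.3333.
PS falls from (1/2)(1.6667)(6.6667) = 5.5556 to (1/2)(0.8333)(3.3333) = 1.3889, a change of -4.1667.

-4.17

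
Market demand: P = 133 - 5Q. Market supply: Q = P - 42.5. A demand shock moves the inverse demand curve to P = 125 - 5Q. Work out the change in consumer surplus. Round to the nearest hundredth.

Rewriting supply in inverse form: P = 42.5 + Q.
Initial equilibrium: Q_0 = 15.0833, P_0 = 57.5833; CS_0 = (1/2)(15.0833)(75.4167) = 568.7674, PS_0 = (1/2)(15.0833)(15.0833) = 113.7535.
New equilibrium: 125 - 5Q = 42.5 + Q gives Q_1 = 13.75, P_1 = 56.25; CS_1 = 472.6562, PS_1 = 94.5312.
Change in consumer surplus = 472.6562 - 568.7674 = -96.1111.

-96.11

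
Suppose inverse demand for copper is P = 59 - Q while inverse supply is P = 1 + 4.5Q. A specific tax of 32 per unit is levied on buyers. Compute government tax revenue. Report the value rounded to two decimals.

Pre-tax equilibrium: 59 - Q = 1 + 4.5Q gives Q* = 10.5455, P* = 48.4545.
A tax on buyers shifts demand down by 32: (59 - 32) - Q = 1 + 4.5Q, so Q_t = 4.7273. Buyers pay P_b = 54.2727; sellers receive P_s = P_b - 32 = 22.2727.
Revenue is the tax times quantity traded: 32 x 4.7273 = 151.2727.

151.27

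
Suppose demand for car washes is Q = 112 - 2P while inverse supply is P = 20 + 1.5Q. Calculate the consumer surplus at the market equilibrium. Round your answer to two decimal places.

Rewriting demand in inverse form: P = 56 - 0.5Q.
Set 56 - 0.5Q = 20 + 1.5Q, which gives 36 = 2Q, so Q* = 18 and P* = 56 - 0.5(18) = 47.
CS is the area between the demand curve and P* from 0 to Q*: (1/2)(18)(9) = 81.

81.00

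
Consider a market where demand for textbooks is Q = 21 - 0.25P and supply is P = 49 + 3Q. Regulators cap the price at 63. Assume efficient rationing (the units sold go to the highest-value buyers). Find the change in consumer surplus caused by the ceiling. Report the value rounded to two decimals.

Rewriting demand in inverse form: P = 84 - 4Q.
Without the control, 84 - 4Q = 49 + 3Q so Q* = 5 and P* = 64.
At P = 63, sellers supply (63 - 49)/3 = 4.6667 while buyers want more, so the quantity traded is 4.6667 at price 63.
CS goes from (1/2)(5)(20) = 50 to 54.4444 (computed as (84 - 63)(4.6667) - (1/2)(4)(4.6667)^2), a change of 4.4444.

4.44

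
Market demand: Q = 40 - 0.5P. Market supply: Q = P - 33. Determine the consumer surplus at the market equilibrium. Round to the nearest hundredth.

245.44

Rewriting demand in inverse form: P = 80 - 2Q.
Rewriting supply in inverse form: P = 33 + Q.
Set 80 - 2Q = 33 + Q, which gives 47 = 3Q, so Q* = 15.6667 and P* = 80 - 2(15.6667) = 48.6667.
CS is the area between the demand curve and P* from 0 to Q*: (1/2)(15.6667)(31.3333) = 245.4444.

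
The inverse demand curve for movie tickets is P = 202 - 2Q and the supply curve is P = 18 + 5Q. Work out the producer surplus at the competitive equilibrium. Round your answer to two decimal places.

1727.35

Set 202 - 2Q = 18 + 5Q, which gives 184 = 7Q, so Q* = 26.2857 and P* = 202 - 2(26.2857) = 149.4286.
PS is the area between P* and the supply curve from 0 to Q*: (1/2)(26.2857)(131.4286) = 1727.3469.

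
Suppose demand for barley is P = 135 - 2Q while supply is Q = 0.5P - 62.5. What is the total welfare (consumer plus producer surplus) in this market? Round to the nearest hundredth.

12.50

Rewriting supply in inverse form: P = 125 + 2Q.
Set 135 - 2Q = 125 + 2Q, which gives 10 = 4Q, so Q* = 2.5 and P* = 135 - 2(2.5) = 130.
Total surplus is the full triangle between the curves from 0 to Q*: (1/2)(2.5)(135 - 125) = 12.5.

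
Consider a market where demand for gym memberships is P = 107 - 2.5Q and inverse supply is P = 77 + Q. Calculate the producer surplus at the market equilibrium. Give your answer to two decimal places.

36.73

Equilibrium: 107 - 2.5Q = 77 + Q, so Q* = 8.5714 and P* = 85.5714.
The supply curve's price intercept is 77, so PS = (1/2)(Q*)(P* - 77) = (1/2)(8.5714)(8.5714) = 36.7347.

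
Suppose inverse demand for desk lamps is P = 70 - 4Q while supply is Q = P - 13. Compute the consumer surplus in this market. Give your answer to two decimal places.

Rewriting supply in inverse form: P = 13 + Q.
Set 70 - 4Q = 13 + Q, which gives 57 = 5Q, so Q* = 11.4 and P* = 70 - 4(11.4) = 24.4.
Consumer surplus is the triangle under demand above P*: (1/2)(11.4)(70 - 24.4) = (1/2)(11.4)(45.6) = 259.92.

259.92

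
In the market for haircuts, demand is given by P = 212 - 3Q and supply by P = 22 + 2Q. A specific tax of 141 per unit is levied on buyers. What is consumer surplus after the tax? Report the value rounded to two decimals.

144.06

Pre-tax equilibrium: 212 - 3Q = 22 + 2Q gives Q* = 38, P* = 98.
With the tax, buyers' net willingness to pay falls by 141: (212 - 141) - 3Q = 22 + 2Q, so Q_t = 9.8. Buyers pay P_b = 182.6; sellers receive P_s = P_b - 141 = 41.6.
CS = (1/2)(Q_t)(212 - P_b) = (1/2)(9.8)(29.4) = 144.06.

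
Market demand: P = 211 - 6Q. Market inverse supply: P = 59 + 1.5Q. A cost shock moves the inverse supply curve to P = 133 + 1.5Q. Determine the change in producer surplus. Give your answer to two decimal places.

Initial equilibrium: Q_0 = 20.2667, P_0 = 89.4; CS_0 = (1/2)(20.2667)(121.6) = 1232.2133, PS_0 = (1/2)(20.2667)(30.4) = 308.0533.
New equilibrium: 211 - 6Q = 133 + 1.5Q gives Q_1 = 10.4, P_1 = 148.6; CS_1 = 324.48, PS_1 = 81.12.
Change in producer surplus = 81.12 - 308.0533 = -226.9333.

-226.93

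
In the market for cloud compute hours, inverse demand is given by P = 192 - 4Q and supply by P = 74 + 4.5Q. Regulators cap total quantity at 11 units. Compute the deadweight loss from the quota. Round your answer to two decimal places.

35.31

Without the quota, 192 - 4Q = 74 + 4.5Q gives Q* = 13.8824.
At Q = 11 the demand price is 192 - 4(11) = 148 and the supply price is 74 + 4.5(11) = 123.5.
DWL = (1/2)(gap between curves at 11) x (Q* - 11) = (1/2)(24.5)(2.8824) = 35.3088.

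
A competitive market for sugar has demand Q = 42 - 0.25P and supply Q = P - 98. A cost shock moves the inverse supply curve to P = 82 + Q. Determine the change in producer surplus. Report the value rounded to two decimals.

Rewriting demand in inverse form: P = 168 - 4Q.
Rewriting supply in inverse form: P = 98 + Q.
Initial equilibrium: Q_0 = 14, P_0 = 112; CS_0 = (1/2)(14)(56) = 392, PS_0 = (1/2)(14)(14) = 98.
New equilibrium: 168 - 4Q = 82 + Q gives Q_1 = 17.2, P_1 = 99.2; CS_1 = 591.68, PS_1 = 147.92.
Change in producer surplus = 147.92 - 98 = 49.92.

49.92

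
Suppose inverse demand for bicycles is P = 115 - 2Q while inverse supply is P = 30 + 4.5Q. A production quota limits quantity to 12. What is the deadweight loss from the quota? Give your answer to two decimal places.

Unrestricted equilibrium: Q* = (115 - 30)/(2 + 4.5) = 13.0769.
At Q = 12 the demand price is 115 - 2(12) = 91 and the supply price is 30 + 4.5(12) = 84.
Deadweight loss is the triangle between the curves from 12 to 13.0769: (1/2)(91 - 84)(13.0769 - 12) = 3.7692.

3.77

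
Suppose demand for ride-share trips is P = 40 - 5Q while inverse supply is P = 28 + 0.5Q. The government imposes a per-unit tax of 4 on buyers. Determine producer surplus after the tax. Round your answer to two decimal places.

0.53

Without the tax, 40 - 5Q = 28 + 0.5Q so Q* = 2.1818 and P* = 29.0909.
With the tax, buyers' net willingness to pay falls by 4: (40 - 4) - 5Q = 28 + 0.5Q, so Q_t = 1.4545. Buyers pay P_b = 32.7273; sellers receive P_s = P_b - 4 = 28.7273.
PS = (1/2)(Q_t)(P_s - 28) = (1/2)(1.4545)(0.7273) = 0.5289.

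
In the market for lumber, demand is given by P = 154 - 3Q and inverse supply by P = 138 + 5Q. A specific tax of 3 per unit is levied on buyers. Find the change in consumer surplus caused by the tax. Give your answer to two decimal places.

-2.04

Pre-tax equilibrium: 154 - 3Q = 138 + 5Q gives Q* = 2, P* = 148.
With the tax, buyers' net willingness to pay falls by 3: (154 - 3) - 3Q = 138 + 5Q, so Q_t = 1.625. Buyers pay P_b = 149.125; sellers receive P_s = P_b - 3 = 146.125.
CS falls from (1/2)(2)(6) = 6 to (1/2)(1.625)(4.875) = 3.9609, a change of -2.0391.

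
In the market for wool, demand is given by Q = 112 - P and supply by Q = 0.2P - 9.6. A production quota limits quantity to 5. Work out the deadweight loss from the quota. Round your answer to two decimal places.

96.33

Rewriting demand in inverse form: P = 112 - Q.
Rewriting supply in inverse form: P = 48 + 5Q.
Without the quota, 112 - Q = 48 + 5Q gives Q* = 10.6667.
At Q = 5 the demand price is 112 - (5) = 107 and the supply price is 48 + 5(5) = 73.
Deadweight loss is the triangle between the curves from 5 to 10.6667: (1/2)(107 - 73)(10.6667 - 5) = 96.3333.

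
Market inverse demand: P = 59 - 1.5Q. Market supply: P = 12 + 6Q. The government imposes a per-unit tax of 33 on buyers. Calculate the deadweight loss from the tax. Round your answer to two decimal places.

72.60

Pre-tax equilibrium: 59 - 1.5Q = 12 + 6Q gives Q* = 6.2667, P* = 49.6.
A tax on buyers shifts demand down by 33: (59 - 33) - 1.5Q = 12 + 6Q, so Q_t = 1.8667. Buyers pay P_b = 56.2; sellers receive P_s = P_b - 33 = 23.2.
Deadweight loss is the triangle between the curves from Q_t to Q*: (1/2)(6.2667 - 1.8667)(33) = 72.6.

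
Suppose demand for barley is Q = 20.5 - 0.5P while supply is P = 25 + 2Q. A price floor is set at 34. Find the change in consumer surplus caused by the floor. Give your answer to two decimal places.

-3.75

Rewriting demand in inverse form: P = 41 - 2Q.
Free-market equilibrium: 41 - 2Q = 25 + 2Q gives Q* = 4, P* = 33.
At P = 34, buyers demand (41 - 34)/2 = 3.5 while sellers would supply more, so the quantity traded is 3.5 at price 34.
CS goes from (1/2)(4)(8) = 16 to 12.25 (computed as (41 - 34)(3.5) - (1/2)(2)(3.5)^2), a change of -3.75.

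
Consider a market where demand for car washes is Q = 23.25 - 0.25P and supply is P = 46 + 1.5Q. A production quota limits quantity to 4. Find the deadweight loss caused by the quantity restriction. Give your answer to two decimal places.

56.82

Rewriting demand in inverse form: P = 93 - 4Q.
Unrestricted equilibrium: Q* = (93 - 46)/(4 + 1.5) = 8.5455.
At Q = 4 the demand price is 93 - 4(4) = 77 and the supply price is 46 + 1.5(4) = 52.
DWL = (1/2)(gap between curves at 4) x (Q* - 4) = (1/2)(25)(4.5455) = 56.8182.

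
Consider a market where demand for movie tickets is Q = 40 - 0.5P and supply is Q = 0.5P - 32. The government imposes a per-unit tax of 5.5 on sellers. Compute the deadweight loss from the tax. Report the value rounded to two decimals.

3.78

Rewriting demand in inverse form: P = 80 - 2Q.
Rewriting supply in inverse form: P = 64 + 2Q.
Without the tax, 80 - 2Q = 64 + 2Q so Q* = 4 and P* = 72.
With the tax, sellers need 5.5 more per unit: 80 - 2Q = 64 + 2Q + 5.5, so Q_t = 2.625. Buyers pay P_b = 74.75; sellers receive P_s = P_b - 5.5 = 69.25.
The welfare triangle lost has base Q* - Q_t = 1.375 and height t = 5.5, so DWL = (1/2)(1.375)(5.5) = 3.7812.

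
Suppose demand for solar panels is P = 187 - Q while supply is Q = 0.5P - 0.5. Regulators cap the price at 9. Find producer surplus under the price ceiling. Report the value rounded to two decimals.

Rewriting supply in inverse form: P = 1 + 2Q.
Without the control, 187 - Q = 1 + 2Q so Q* = 62 and P* = 125.
At P = 9, sellers supply (9 - 1)/2 = 4 while buyers want more, so the quantity traded is 4 at price 9.
PS is the triangle above supply below 9: (1/2)(4)(9 - 1) = 16.

16.00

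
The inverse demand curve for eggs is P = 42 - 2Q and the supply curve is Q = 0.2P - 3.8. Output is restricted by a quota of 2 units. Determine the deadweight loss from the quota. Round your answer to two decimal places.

5.79

Rewriting supply in inverse form: P = 19 + 5Q.
Unrestricted equilibrium: Q* = (42 - 19)/(2 + 5) = 3.2857.
At Q = 2 the demand price is 42 - 2(2) = 38 and the supply price is 19 + 5(2) = 29.
DWL = (1/2)(gap between curves at 2) x (Q* - 2) = (1/2)(9)(1.2857) = 5.7857.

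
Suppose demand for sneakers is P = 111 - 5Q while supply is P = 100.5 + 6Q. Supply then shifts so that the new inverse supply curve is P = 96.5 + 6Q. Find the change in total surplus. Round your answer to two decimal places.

4.55

Initial equilibrium: Q_0 = 0.9545, P_0 = 106.2273; CS_0 = (1/2)(0.9545)(4.7727) = 2.2779, PS_0 = (1/2)(0.9545)(5.7273) = 2.7335.
New equilibrium: 111 - 5Q = 96.5 + 6Q gives Q_1 = 1.3182, P_1 = 104.4091; CS_1 = 4.344, PS_1 = 5.2128.
Change in total surplus = (4.344 + 5.2128) - (2.2779 + 2.7335) = 4.5455.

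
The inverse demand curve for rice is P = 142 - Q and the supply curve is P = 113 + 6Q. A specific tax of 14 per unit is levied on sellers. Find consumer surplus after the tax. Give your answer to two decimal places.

Without the tax, 142 - Q = 113 + 6Q so Q* = 4.1429 and P* = 137.8571.
With the tax, sellers need 14 more per unit: 142 - Q = 113 + 6Q + 14, so Q_t = 2.1429. Buyers pay P_b = 139.8571; sellers receive P_s = P_b - 14 = 125.8571.
Consumer surplus is the triangle under demand above P_b: (1/2)(2.1429)(142 - 139.8571) = 2.2959.

2.30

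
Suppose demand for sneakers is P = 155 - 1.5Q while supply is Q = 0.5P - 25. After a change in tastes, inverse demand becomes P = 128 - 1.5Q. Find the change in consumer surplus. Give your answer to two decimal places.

-302.51

Rewriting supply in inverse form: P = 50 + 2Q.
Initial equilibrium: Q_0 = 30, P_0 = 110; CS_0 = (1/2)(30)(45) = 675, PS_0 = (1/2)(30)(60) = 900.
New equilibrium: 128 - 1.5Q = 50 + 2Q gives Q_1 = 22.2857, P_1 = 94.5714; CS_1 = 372.4898, PS_1 = 496.6531.
Change in consumer surplus = 372.4898 - 675 = -302.5102.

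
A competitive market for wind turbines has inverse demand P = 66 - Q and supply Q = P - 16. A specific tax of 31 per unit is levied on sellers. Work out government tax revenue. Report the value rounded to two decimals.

Rewriting supply in inverse form: P = 16 + Q.
Without the tax, 66 - Q = 16 + Q so Q* = 25 and P* = 41.
With the tax, sellers need 31 more per unit: 66 - Q = 16 + Q + 31, so Q_t = 9.5. Buyers pay P_b = 56.5; sellers receive P_s = P_b - 31 = 25.5.
Tax revenue = t x Q_t = 31 x 9.5 = 294.5.

294.50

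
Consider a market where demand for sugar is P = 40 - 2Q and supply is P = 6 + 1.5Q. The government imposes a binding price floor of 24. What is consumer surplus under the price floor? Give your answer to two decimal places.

Without the control, 40 - 2Q = 6 + 1.5Q so Q* = 9.7143 and P* = 20.5714.
At P = 24, buyers demand (40 - 24)/2 = 8 while sellers would supply more, so the quantity traded is 8 at price 24.
CS is the triangle under demand above 24: (1/2)(8)(40 - 24) = 64.

64.00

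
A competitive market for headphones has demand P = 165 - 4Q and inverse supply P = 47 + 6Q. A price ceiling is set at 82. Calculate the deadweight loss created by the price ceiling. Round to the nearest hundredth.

178.01

Free-market equilibrium: 165 - 4Q = 47 + 6Q gives Q* = 11.8, P* = 117.8.
At P = 82, sellers supply (82 - 47)/6 = 5.8333 while buyers want more, so the quantity traded is 5.8333 at price 82.
The lost-trades triangle has base Q* - 5.8333 = 5.9667 and height equal to the gap between the curves at Q = 5.8333, which is 141.6667 - 82 = 59.6667. DWL = (1/2)(5.9667)(59.6667) = 178.0056.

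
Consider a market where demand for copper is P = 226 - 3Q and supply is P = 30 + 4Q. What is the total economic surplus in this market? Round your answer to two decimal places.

Setting demand equal to supply, 196 = 7Q, so Q* = 28 and P* = 142.
CS = (1/2)(28)(84) = 1176 and PS = (1/2)(28)(112) = 1568, so total surplus = 2744.

2744.00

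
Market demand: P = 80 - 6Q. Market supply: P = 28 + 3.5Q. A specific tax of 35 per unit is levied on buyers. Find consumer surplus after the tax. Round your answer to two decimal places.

Without the tax, 80 - 6Q = 28 + 3.5Q so Q* = 5.4737 and P* = 47.1579.
A tax on buyers shifts demand down by 35: (80 - 35) - 6Q = 28 + 3.5Q, so Q_t = 1.7895. Buyers pay P_b = 69.2632; sellers receive P_s = P_b - 35 = 34.2632.
Consumer surplus is the triangle under demand above P_b: (1/2)(1.7895)(80 - 69.2632) = 9.6066.

9.61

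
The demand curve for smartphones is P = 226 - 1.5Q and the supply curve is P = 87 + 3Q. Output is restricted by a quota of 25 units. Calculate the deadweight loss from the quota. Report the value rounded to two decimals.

Unrestricted equilibrium: Q* = (226 - 87)/(1.5 + 3) = 30.8889.
At Q = 25 the demand price is 226 - 1.5(25) = 188.5 and the supply price is 87 + 3(25) = 162.
Deadweight loss is the triangle between the curves from 25 to 30.8889: (1/2)(188.5 - 162)(30.8889 - 25) = 78.0278.

78.03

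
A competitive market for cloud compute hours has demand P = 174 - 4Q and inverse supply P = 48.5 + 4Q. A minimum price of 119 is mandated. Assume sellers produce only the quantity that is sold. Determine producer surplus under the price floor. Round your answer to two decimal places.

Without the control, 174 - 4Q = 48.5 + 4Q so Q* = 15.6875 and P* = 111.25.
At P = 119, buyers demand (174 - 119)/4 = 13.75 while sellers would supply more, so the quantity traded is 13.75 at price 119.
The supply price at Q = 13.75 is 103.5. PS is the trapezoid between 119 and supply over [0, 13.75]: (1/2)[(119 - 48.5) + (119 - 103.5)](13.75) = 591.25.

591.25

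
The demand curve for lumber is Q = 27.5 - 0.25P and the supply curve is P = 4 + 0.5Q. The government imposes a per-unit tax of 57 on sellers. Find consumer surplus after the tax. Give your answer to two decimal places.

Rewriting demand in inverse form: P = 110 - 4Q.
Without the tax, 110 - 4Q = 4 + 0.5Q so Q* = 23.5556 and P* = 15.7778.
With the tax, sellers need 57 more per unit: 110 - 4Q = 4 + 0.5Q + 57, so Q_t = 10.8889. Buyers pay P_b = 66.4444; sellers receive P_s = P_b - 57 = 9.4444.
Consumer surplus is the triangle under demand above P_b: (1/2)(10.8889)(110 - 66.4444) = 237.1358.

237.14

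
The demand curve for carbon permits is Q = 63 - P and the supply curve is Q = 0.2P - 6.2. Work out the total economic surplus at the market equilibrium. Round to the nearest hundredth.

85.33

Rewriting demand in inverse form: P = 63 - Q.
Rewriting supply in inverse form: P = 31 + 5Q.
Equilibrium: 63 - Q = 31 + 5Q, so Q* = 5.3333 and P* = 57.6667.
Total surplus is the full triangle between the curves from 0 to Q*: (1/2)(5.3333)(63 - 31) = 85.3333.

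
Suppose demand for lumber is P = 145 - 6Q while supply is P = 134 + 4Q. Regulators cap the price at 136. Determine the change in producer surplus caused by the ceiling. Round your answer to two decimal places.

Without the control, 145 - 6Q = 134 + 4Q so Q* = 1.1 and P* = 138.4.
At the ceiling price 136, quantity supplied is (136 - 134)/4 = 0.5; supply is the short side, so Q = 0.5 trades at P = 136.
PS goes from (1/2)(1.1)(4.4) = 2.42 to 0.5 (computed as (136 - 134)(0.5) - (1/2)(4)(0.5)^2), a change of -1.92.

-1.92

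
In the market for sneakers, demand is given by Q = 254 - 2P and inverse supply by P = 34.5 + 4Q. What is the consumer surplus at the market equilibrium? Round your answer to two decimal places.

105.63

Rewriting demand in inverse form: P = 127 - 0.5Q.
Set 127 - 0.5Q = 34.5 + 4Q, which gives 92.5 = 4.5Q, so Q* = 20.5556 and P* = 127 - 0.5(20.5556) = 116.7222.
CS is the area between the demand curve and P* from 0 to Q*: (1/2)(20.5556)(10.2778) = 105.6327.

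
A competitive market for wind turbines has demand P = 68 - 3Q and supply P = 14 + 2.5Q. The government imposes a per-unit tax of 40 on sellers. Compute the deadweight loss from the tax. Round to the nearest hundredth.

145.45

Pre-tax equilibrium: 68 - 3Q = 14 + 2.5Q gives Q* = 9.8182, P* = 38.5455.
A tax on sellers shifts supply up by 40: 68 - 3Q = 14 + 2.5Q + 40, so Q_t = 2.5455. Buyers pay P_b = 60.3636; sellers receive P_s = P_b - 40 = 20.3636.
The welfare triangle lost has base Q* - Q_t = 7.2727 and height t = 40, so DWL = (1/2)(7.2727)(40) = 145.4545.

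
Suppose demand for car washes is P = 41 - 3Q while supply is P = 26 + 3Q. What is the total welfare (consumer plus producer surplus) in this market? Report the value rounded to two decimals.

18.75

Set 41 - 3Q = 26 + 3Q, which gives 15 = 6Q, so Q* = 2.5 and P* = 41 - 3(2.5) = 33.5.
CS = (1/2)(2.5)(7.5) = 9.375 and PS = (1/2)(2.5)(7.5) = 9.375, so total surplus = 18.75.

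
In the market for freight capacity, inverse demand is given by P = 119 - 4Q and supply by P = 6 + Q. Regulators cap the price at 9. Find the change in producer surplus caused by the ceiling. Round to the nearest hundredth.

-250.88

Free-market equilibrium: 119 - 4Q = 6 + Q gives Q* = 22.6, P* = 28.6.
At P = 9, sellers supply (9 - 6)/1 = 3 while buyers want more, so the quantity traded is 3 at price 9.
PS goes from (1/2)(22.6)(22.6) = 255.38 to 4.5 (computed as (9 - 6)(3) - (1/2)(1)(3)^2), a change of -250.88.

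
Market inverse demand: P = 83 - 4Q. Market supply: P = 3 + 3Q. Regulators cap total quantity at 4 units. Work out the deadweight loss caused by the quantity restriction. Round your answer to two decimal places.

Unrestricted equilibrium: Q* = (83 - 3)/(4 + 3) = 11.4286.
At Q = 4 the demand price is 83 - 4(4) = 67 and the supply price is 3 + 3(4) = 15.
Deadweight loss is the triangle between the curves from 4 to 11.4286: (1/2)(67 - 15)(11.4286 - 4) = 193.1429.

193.14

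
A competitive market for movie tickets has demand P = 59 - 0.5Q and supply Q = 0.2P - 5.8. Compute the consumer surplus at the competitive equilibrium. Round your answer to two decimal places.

7.44

Rewriting supply in inverse form: P = 29 + 5Q.
Set 59 - 0.5Q = 29 + 5Q, which gives 30 = 5.5Q, so Q* = 5.4545 and P* = 59 - 0.5(5.4545) = 56.2727.
CS is the area between the demand curve and P* from 0 to Q*: (1/2)(5.4545)(2.7273) = 7.438.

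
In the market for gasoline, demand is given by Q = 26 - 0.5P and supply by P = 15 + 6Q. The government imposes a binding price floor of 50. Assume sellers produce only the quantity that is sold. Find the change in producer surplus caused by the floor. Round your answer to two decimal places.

-32.17

Rewriting demand in inverse form: P = 52 - 2Q.
Free-market equilibrium: 52 - 2Q = 15 + 6Q gives Q* = 4.625, P* = 42.75.
At P = 50, buyers demand (52 - 50)/2 = 1 while sellers would supply more, so the quantity traded is 1 at price 50.
PS goes from (1/2)(4.625)(27.75) = 64.1719 to 32 (computed as (50 - 15)(1) - (1/2)(6)(1)^2), a change of -32.1719.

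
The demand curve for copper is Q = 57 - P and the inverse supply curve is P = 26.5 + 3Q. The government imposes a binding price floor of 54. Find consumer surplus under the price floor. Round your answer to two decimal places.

4.50

Rewriting demand in inverse form: P = 57 - Q.
Free-market equilibrium: 57 - Q = 26.5 + 3Q gives Q* = 7.625, P* = 49.375.
At P = 54, buyers demand (57 - 54)/1 = 3 while sellers would supply more, so the quantity traded is 3 at price 54.
CS is the triangle under demand above 54: (1/2)(3)(57 - 54) = 4.5.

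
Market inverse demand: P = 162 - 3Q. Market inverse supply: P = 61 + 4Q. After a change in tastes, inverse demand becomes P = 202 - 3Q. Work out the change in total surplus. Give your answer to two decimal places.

Initial equilibrium: Q_0 = 14.4286, P_0 = 118.7143; CS_0 = (1/2)(14.4286)(43.2857) = 312.2755, PS_0 = (1/2)(14.4286)(57.7143) = 416.3673.
New equilibrium: 202 - 3Q = 61 + 4Q gives Q_1 = 20.1429, P_1 = 141.5714; CS_1 = 608.602, PS_1 = 811.4694.
Change in total surplus = (608.602 + 811.4694) - (312.2755 + 416.3673) = 691.4286.

691.43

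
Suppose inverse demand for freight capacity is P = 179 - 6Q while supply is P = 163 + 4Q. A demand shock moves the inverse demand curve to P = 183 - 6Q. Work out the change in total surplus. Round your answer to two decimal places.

7.20

Initial equilibrium: Q_0 = 1.6, P_0 = 169.4; CS_0 = (1/2)(1.6)(9.6) = 7.68, PS_0 = (1/2)(1.6)(6.4) = 5.12.
New equilibrium: 183 - 6Q = 163 + 4Q gives Q_1 = 2, P_1 = 171; CS_1 = 12, PS_1 = 8.
Change in total surplus = (12 + 8) - (7.68 + 5.12) = 7.2.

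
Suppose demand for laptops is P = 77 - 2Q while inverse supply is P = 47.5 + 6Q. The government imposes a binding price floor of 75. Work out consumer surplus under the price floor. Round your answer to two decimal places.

Without the control, 77 - 2Q = 47.5 + 6Q so Q* = 3.6875 and P* = 69.625.
At the floor price 75, quantity demanded is (77 - 75)/2 = 1; demand is the short side, so Q = 1 trades at P = 75.
CS is the triangle under demand above 75: (1/2)(1)(77 - 75) = 1.

1.00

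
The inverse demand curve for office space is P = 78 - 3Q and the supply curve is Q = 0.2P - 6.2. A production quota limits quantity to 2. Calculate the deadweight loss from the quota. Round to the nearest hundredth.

60.06

Rewriting supply in inverse form: P = 31 + 5Q.
Unrestricted equilibrium: Q* = (78 - 31)/(3 + 5) = 5.875.
At Q = 2 the demand price is 78 - 3(2) = 72 and the supply price is 31 + 5(2) = 41.
Deadweight loss is the triangle between the curves from 2 to 5.875: (1/2)(72 - 41)(5.875 - 2) = 60.0625.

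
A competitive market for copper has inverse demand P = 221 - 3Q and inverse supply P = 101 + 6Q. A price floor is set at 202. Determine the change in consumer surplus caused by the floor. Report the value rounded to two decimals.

-206.50

Free-market equilibrium: 221 - 3Q = 101 + 6Q gives Q* = 13.3333, P* = 181.
At P = 202, buyers demand (221 - 202)/3 = 6.3333 while sellers would supply more, so the quantity traded is 6.3333 at price 202.
CS goes from (1/2)(13.3333)(40) = 266.6667 to 60.1667 (computed as (221 - 202)(6.3333) - (1/2)(3)(6.3333)^2), a change of -206.5.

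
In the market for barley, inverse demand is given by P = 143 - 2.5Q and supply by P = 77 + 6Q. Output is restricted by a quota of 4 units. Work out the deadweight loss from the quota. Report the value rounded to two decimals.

Without the quota, 143 - 2.5Q = 77 + 6Q gives Q* = 7.7647.
At Q = 4 the demand price is 143 - 2.5(4) = 133 and the supply price is 77 + 6(4) = 101.
Deadweight loss is the triangle between the curves from 4 to 7.7647: (1/2)(133 - 101)(7.7647 - 4) = 60.2353.

60.24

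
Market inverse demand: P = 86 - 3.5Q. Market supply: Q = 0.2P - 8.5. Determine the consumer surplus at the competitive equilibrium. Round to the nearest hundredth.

Rewriting supply in inverse form: P = 42.5 + 5Q.
Equilibrium: 86 - 3.5Q = 42.5 + 5Q, so Q* = 5.1176 and P* = 68.0882.
Consumer surplus is the triangle under demand above P*: (1/2)(5.1176)(86 - 68.0882) = (1/2)(5.1176)(17.9118) = 45.833.

45.83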